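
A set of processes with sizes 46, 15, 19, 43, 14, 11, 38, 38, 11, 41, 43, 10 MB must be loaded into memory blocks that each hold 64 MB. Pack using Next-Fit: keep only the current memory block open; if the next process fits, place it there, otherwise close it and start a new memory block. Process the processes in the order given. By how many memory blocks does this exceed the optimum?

Next-Fit: [46,15] [19,43] [14,11,38] [38,11] [41] [43,10] → 6 memory blocks.
Total size 329 MB; any packing needs at least ⌈329/64⌉ = 6 memory blocks.
So 6 is already optimal.

0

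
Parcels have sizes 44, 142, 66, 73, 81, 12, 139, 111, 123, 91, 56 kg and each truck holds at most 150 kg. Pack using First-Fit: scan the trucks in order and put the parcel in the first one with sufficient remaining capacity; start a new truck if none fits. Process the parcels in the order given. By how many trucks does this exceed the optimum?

First-Fit: [44,66,12] [142] [73,56] [81] [139] [111] [123] [91] → 8 trucks.
Total size 938 kg; any packing needs at least ⌈938/150⌉ = 7 trucks.
An optimal packing achieves that bound: [142] [139] [123,12] [111] [91,56] [81,66] [73,44] → 7 trucks.
Excess: 8 − 7 = 1.

1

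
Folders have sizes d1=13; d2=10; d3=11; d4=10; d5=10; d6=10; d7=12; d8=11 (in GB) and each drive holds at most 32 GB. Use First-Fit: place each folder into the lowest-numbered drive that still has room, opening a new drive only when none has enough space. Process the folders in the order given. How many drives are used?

Put d1 (13 GB) in drive 1; 19 GB remain.
Put d2 (10 GB) in drive 1; 9 GB remain.
Put d3 (11 GB) in drive 2; 21 GB remain.
Put d4 (10 GB) in drive 2; 11 GB remain.
Put d5 (10 GB) in drive 2; 1 GB remain.
Put d6 (10 GB) in drive 3; 22 GB remain.
Put d7 (12 GB) in drive 3; 10 GB remain.
Put d8 (11 GB) in drive 4; 21 GB remain.
Final drives: [13,10] [11,10,10] [10,12] [11].

4 drives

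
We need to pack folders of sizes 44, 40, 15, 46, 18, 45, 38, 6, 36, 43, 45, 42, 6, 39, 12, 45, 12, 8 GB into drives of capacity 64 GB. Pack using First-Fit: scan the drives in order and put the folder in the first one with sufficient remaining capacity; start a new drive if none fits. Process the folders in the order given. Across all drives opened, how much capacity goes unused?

164

44 GB → drive 1 (remaining 20 GB)
40 GB → drive 2 (remaining 24 GB)
15 GB → drive 1 (remaining 5 GB)
46 GB → drive 3 (remaining 18 GB)
18 GB → drive 2 (remaining 6 GB)
45 GB → drive 4 (remaining 19 GB)
38 GB → drive 5 (remaining 26 GB)
6 GB → drive 2 (remaining 0 GB)
36 GB → drive 6 (remaining 28 GB)
43 GB → drive 7 (remaining 21 GB)
45 GB → drive 8 (remaining 19 GB)
42 GB → drive 9 (remaining 22 GB)
6 GB → drive 3 (remaining 12 GB)
39 GB → drive 10 (remaining 25 GB)
12 GB → drive 3 (remaining 0 GB)
45 GB → drive 11 (remaining 19 GB)
12 GB → drive 4 (remaining 7 GB)
8 GB → drive 5 (remaining 18 GB)
11 drives × 64 GB = 704 GB; used 540 GB; unused 164 GB.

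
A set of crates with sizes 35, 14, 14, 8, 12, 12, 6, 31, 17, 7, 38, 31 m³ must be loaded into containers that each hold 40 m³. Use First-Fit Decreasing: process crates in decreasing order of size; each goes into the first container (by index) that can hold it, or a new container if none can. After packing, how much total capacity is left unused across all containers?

15

Sorted descending: 38, 35, 31, 31, 17, 14, 14, 12, 12, 8, 7, 6.
container 1: place 38 m³, 2 m³ left
container 2: place 35 m³, 5 m³ left
container 3: place 31 m³, 9 m³ left
container 4: place 31 m³, 9 m³ left
container 5: place 17 m³, 23 m³ left
container 5: place 14 m³, 9 m³ left
container 6: place 14 m³, 26 m³ left
container 6: place 12 m³, 14 m³ left
container 6: place 12 m³, 2 m³ left
container 3: place 8 m³, 1 m³ left
container 4: place 7 m³, 2 m³ left
container 5: place 6 m³, 3 m³ left
6 containers × 40 m³ = 240 m³; used 225 m³; unused 15 m³.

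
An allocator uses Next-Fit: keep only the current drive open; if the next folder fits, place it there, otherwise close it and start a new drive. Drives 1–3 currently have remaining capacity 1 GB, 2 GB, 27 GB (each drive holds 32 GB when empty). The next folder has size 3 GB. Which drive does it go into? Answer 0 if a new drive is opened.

Next-Fit only looks at drive 3, which has 27 GB free.
3 GB fits there.

3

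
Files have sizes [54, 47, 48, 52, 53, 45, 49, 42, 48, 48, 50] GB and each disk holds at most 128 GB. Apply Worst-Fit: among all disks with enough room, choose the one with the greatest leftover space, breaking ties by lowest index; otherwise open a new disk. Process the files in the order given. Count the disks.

6 disks

54 GB → disk 1 (remaining 74 GB)
47 GB → disk 1 (remaining 27 GB)
48 GB → disk 2 (remaining 80 GB)
52 GB → disk 2 (remaining 28 GB)
53 GB → disk 3 (remaining 75 GB)
45 GB → disk 3 (remaining 30 GB)
49 GB → disk 4 (remaining 79 GB)
42 GB → disk 4 (remaining 37 GB)
48 GB → disk 5 (remaining 80 GB)
48 GB → disk 5 (remaining 32 GB)
50 GB → disk 6 (remaining 78 GB)
Final disks: [54,47] [48,52] [53,45] [49,42] [48,48] [50].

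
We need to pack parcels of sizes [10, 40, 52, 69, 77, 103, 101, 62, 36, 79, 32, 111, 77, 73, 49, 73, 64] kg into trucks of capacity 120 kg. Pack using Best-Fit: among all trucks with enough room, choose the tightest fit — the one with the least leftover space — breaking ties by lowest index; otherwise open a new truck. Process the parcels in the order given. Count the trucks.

10 kg → truck 1 (remaining 110 kg)
40 kg → truck 1 (remaining 70 kg)
52 kg → truck 1 (remaining 18 kg)
69 kg → truck 2 (remaining 51 kg)
77 kg → truck 3 (remaining 43 kg)
103 kg → truck 4 (remaining 17 kg)
101 kg → truck 5 (remaining 19 kg)
62 kg → truck 6 (remaining 58 kg)
36 kg → truck 3 (remaining 7 kg)
79 kg → truck 7 (remaining 41 kg)
32 kg → truck 7 (remaining 9 kg)
111 kg → truck 8 (remaining 9 kg)
77 kg → truck 9 (remaining 43 kg)
73 kg → truck 10 (remaining 47 kg)
49 kg → truck 2 (remaining 2 kg)
73 kg → truck 11 (remaining 47 kg)
64 kg → truck 12 (remaining 56 kg)
Final trucks: [10,40,52] [69,49] [77,36] [103] [101] [62] [79,32] [111] [77] [73] [73] [64].

12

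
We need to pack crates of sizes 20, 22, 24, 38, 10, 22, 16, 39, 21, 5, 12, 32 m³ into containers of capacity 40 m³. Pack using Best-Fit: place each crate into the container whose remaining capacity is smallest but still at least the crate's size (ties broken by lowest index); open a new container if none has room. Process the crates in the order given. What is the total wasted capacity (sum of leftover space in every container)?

59

container 1: place 20 m³, 20 m³ left
container 2: place 22 m³, 18 m³ left
container 3: place 24 m³, 16 m³ left
container 4: place 38 m³, 2 m³ left
container 3: place 10 m³, 6 m³ left
container 5: place 22 m³, 18 m³ left
container 2: place 16 m³, 2 m³ left
container 6: place 39 m³, 1 m³ left
container 7: place 21 m³, 19 m³ left
container 3: place 5 m³, 1 m³ left
container 5: place 12 m³, 6 m³ left
container 8: place 32 m³, 8 m³ left
8 containers × 40 m³ = 320 m³; used 261 m³; unused 59 m³.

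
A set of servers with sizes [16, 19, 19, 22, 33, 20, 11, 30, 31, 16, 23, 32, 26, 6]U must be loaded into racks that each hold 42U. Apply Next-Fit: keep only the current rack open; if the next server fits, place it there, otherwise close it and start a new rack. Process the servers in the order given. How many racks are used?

9

16U → rack 1 (remaining 26U)
19U → rack 1 (remaining 7U)
19U → rack 2 (remaining 23U)
22U → rack 2 (remaining 1U)
33U → rack 3 (remaining 9U)
20U → rack 4 (remaining 22U)
11U → rack 4 (remaining 11U)
30U → rack 5 (remaining 12U)
31U → rack 6 (remaining 11U)
16U → rack 7 (remaining 26U)
23U → rack 7 (remaining 3U)
32U → rack 8 (remaining 10U)
26U → rack 9 (remaining 16U)
6U → rack 9 (remaining 10U)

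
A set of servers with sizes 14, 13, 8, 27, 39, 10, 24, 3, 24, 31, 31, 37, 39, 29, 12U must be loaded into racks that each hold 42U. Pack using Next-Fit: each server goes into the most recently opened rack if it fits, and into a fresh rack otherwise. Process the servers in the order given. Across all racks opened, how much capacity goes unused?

rack 1: place 14U, 28U left
rack 1: place 13U, 15U left
rack 1: place 8U, 7U left
rack 2: place 27U, 15U left
rack 3: place 39U, 3U left
rack 4: place 10U, 32U left
rack 4: place 24U, 8U left
rack 4: place 3U, 5U left
rack 5: place 24U, 18U left
rack 6: place 31U, 11U left
rack 7: place 31U, 11U left
rack 8: place 37U, 5U left
rack 9: place 39U, 3U left
rack 10: place 29U, 13U left
rack 10: place 12U, 1U left
10 racks × 42U = 420U; used 341U; unused 79U.

79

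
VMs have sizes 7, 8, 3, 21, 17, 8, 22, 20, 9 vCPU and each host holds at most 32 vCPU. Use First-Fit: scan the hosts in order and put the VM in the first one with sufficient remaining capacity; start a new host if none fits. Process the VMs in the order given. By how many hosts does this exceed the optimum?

1

First-Fit: [7,8,3,8] [21,9] [17] [22] [20] → 5 hosts.
Total size 115 vCPU; any packing needs at least ⌈115/32⌉ = 4 hosts.
An optimal packing achieves that bound: [22,9] [21,8,3] [20,8] [17,7] → 4 hosts.
Excess: 5 − 4 = 1.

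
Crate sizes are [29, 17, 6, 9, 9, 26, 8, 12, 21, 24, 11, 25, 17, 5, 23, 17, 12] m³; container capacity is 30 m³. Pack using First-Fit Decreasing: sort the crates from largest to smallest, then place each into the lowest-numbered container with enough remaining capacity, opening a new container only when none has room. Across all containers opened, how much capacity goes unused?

29

Sorted descending: 29, 26, 25, 24, 23, 21, 17, 17, 17, 12, 12, 11, 9, 9, 8, 6, 5.
Put 29 m³ in container 1; 1 m³ remain.
Put 26 m³ in container 2; 4 m³ remain.
Put 25 m³ in container 3; 5 m³ remain.
Put 24 m³ in container 4; 6 m³ remain.
Put 23 m³ in container 5; 7 m³ remain.
Put 21 m³ in container 6; 9 m³ remain.
Put 17 m³ in container 7; 13 m³ remain.
Put 17 m³ in container 8; 13 m³ remain.
Put 17 m³ in container 9; 13 m³ remain.
Put 12 m³ in container 7; 1 m³ remain.
Put 12 m³ in container 8; 1 m³ remain.
Put 11 m³ in container 9; 2 m³ remain.
Put 9 m³ in container 6; 0 m³ remain.
Put 9 m³ in container 10; 21 m³ remain.
Put 8 m³ in container 10; 13 m³ remain.
Put 6 m³ in container 4; 0 m³ remain.
Put 5 m³ in container 3; 0 m³ remain.
10 containers × 30 m³ = 300 m³; used 271 m³; unused 29 m³.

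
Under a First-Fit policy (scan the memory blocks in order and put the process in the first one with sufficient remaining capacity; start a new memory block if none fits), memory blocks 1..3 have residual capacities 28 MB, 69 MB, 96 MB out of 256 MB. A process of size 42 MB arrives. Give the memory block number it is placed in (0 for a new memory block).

Memory blocks with room: memory block 2 (69 MB), memory block 3 (96 MB).
The first with room is memory block 2.

2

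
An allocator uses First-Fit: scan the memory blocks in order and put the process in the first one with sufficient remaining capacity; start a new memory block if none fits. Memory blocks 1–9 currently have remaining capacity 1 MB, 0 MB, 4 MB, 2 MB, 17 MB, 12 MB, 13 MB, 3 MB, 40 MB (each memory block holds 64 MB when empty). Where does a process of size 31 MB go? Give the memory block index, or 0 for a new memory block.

9

Memory blocks with room: memory block 9 (40 MB).
The first with room is memory block 9.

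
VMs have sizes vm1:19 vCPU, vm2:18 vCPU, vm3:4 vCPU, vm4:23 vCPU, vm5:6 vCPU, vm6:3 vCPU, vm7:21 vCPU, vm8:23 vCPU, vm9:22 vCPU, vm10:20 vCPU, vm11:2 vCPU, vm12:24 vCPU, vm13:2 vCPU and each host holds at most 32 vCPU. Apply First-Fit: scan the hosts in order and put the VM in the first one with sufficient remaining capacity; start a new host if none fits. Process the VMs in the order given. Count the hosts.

Put vm1 (19 vCPU) in host 1; 13 vCPU remain.
Put vm2 (18 vCPU) in host 2; 14 vCPU remain.
Put vm3 (4 vCPU) in host 1; 9 vCPU remain.
Put vm4 (23 vCPU) in host 3; 9 vCPU remain.
Put vm5 (6 vCPU) in host 1; 3 vCPU remain.
Put vm6 (3 vCPU) in host 1; 0 vCPU remain.
Put vm7 (21 vCPU) in host 4; 11 vCPU remain.
Put vm8 (23 vCPU) in host 5; 9 vCPU remain.
Put vm9 (22 vCPU) in host 6; 10 vCPU remain.
Put vm10 (20 vCPU) in host 7; 12 vCPU remain.
Put vm11 (2 vCPU) in host 2; 12 vCPU remain.
Put vm12 (24 vCPU) in host 8; 8 vCPU remain.
Put vm13 (2 vCPU) in host 2; 10 vCPU remain.

8 hosts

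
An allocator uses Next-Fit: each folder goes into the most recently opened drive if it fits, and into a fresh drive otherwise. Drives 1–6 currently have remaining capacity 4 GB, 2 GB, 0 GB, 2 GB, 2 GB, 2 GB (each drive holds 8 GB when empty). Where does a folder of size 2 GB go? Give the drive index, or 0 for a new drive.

Next-Fit only looks at drive 6, which has 2 GB free.
2 GB fits there.

6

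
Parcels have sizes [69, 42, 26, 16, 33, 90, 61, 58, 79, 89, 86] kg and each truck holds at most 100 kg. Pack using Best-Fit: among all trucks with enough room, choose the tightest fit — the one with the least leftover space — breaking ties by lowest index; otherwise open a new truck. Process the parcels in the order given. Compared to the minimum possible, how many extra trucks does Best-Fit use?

1

Best-Fit: [69,26] [42,16,33] [90] [61] [58] [79] [89] [86] → 8 trucks.
Total size 649 kg; any packing needs at least ⌈649/100⌉ = 7 trucks.
An optimal packing achieves that bound: [90] [89] [86] [79,16] [69,26] [61,33] [58,42] → 7 trucks.
Excess: 8 − 7 = 1.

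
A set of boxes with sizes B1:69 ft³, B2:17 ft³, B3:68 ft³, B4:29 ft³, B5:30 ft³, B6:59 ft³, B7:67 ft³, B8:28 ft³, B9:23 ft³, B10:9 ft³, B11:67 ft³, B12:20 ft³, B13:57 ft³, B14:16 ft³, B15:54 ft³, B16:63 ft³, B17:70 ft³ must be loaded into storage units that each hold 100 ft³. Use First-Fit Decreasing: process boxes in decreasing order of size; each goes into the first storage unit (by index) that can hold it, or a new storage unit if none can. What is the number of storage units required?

9 storage units

Sorted descending: 70, 69, 68, 67, 67, 63, 59, 57, 54, 30, 29, 28, 23, 20, 17, 16, 9.
storage unit 1: place 70 ft³, 30 ft³ left
storage unit 2: place 69 ft³, 31 ft³ left
storage unit 3: place 68 ft³, 32 ft³ left
storage unit 4: place 67 ft³, 33 ft³ left
storage unit 5: place 67 ft³, 33 ft³ left
storage unit 6: place 63 ft³, 37 ft³ left
storage unit 7: place 59 ft³, 41 ft³ left
storage unit 8: place 57 ft³, 43 ft³ left
storage unit 9: place 54 ft³, 46 ft³ left
storage unit 1: place 30 ft³, 0 ft³ left
storage unit 2: place 29 ft³, 2 ft³ left
storage unit 3: place 28 ft³, 4 ft³ left
storage unit 4: place 23 ft³, 10 ft³ left
storage unit 5: place 20 ft³, 13 ft³ left
storage unit 6: place 17 ft³, 20 ft³ left
storage unit 6: place 16 ft³, 4 ft³ left
storage unit 4: place 9 ft³, 1 ft³ left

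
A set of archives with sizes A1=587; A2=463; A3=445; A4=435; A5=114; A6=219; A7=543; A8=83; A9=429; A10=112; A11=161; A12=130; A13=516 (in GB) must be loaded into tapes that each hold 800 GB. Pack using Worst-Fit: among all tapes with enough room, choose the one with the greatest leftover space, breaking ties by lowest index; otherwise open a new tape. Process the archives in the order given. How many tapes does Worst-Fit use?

7

Put A1 (587 GB) in tape 1; 213 GB remain.
Put A2 (463 GB) in tape 2; 337 GB remain.
Put A3 (445 GB) in tape 3; 355 GB remain.
Put A4 (435 GB) in tape 4; 365 GB remain.
Put A5 (114 GB) in tape 4; 251 GB remain.
Put A6 (219 GB) in tape 3; 136 GB remain.
Put A7 (543 GB) in tape 5; 257 GB remain.
Put A8 (83 GB) in tape 2; 254 GB remain.
Put A9 (429 GB) in tape 6; 371 GB remain.
Put A10 (112 GB) in tape 6; 259 GB remain.
Put A11 (161 GB) in tape 6; 98 GB remain.
Put A12 (130 GB) in tape 5; 127 GB remain.
Put A13 (516 GB) in tape 7; 284 GB remain.
Final tapes: [587] [463,83] [445,219] [435,114] [543,130] [429,112,161] [516].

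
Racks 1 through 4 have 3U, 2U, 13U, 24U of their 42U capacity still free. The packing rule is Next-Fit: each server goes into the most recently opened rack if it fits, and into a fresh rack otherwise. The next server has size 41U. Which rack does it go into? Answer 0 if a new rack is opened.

0

Next-Fit only looks at rack 4, which has 24U free.
41U does not fit, so a new rack is opened.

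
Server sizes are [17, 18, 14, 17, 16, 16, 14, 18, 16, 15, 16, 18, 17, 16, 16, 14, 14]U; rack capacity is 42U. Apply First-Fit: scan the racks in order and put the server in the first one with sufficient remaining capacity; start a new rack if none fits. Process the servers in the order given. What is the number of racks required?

9 racks

Put 17U in rack 1; 25U remain.
Put 18U in rack 1; 7U remain.
Put 14U in rack 2; 28U remain.
Put 17U in rack 2; 11U remain.
Put 16U in rack 3; 26U remain.
Put 16U in rack 3; 10U remain.
Put 14U in rack 4; 28U remain.
Put 18U in rack 4; 10U remain.
Put 16U in rack 5; 26U remain.
Put 15U in rack 5; 11U remain.
Put 16U in rack 6; 26U remain.
Put 18U in rack 6; 8U remain.
Put 17U in rack 7; 25U remain.
Put 16U in rack 7; 9U remain.
Put 16U in rack 8; 26U remain.
Put 14U in rack 8; 12U remain.
Put 14U in rack 9; 28U remain.
Final racks: [17,18] [14,17] [16,16] [14,18] [16,15] [16,18] [17,16] [16,14] [14].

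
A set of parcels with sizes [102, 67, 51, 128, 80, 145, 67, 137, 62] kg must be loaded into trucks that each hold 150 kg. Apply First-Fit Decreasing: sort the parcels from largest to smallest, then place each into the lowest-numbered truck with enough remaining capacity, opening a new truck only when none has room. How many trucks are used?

7

Sorted descending: 145, 137, 128, 102, 80, 67, 67, 62, 51.
Put 145 kg in truck 1; 5 kg remain.
Put 137 kg in truck 2; 13 kg remain.
Put 128 kg in truck 3; 22 kg remain.
Put 102 kg in truck 4; 48 kg remain.
Put 80 kg in truck 5; 70 kg remain.
Put 67 kg in truck 5; 3 kg remain.
Put 67 kg in truck 6; 83 kg remain.
Put 62 kg in truck 6; 21 kg remain.
Put 51 kg in truck 7; 99 kg remain.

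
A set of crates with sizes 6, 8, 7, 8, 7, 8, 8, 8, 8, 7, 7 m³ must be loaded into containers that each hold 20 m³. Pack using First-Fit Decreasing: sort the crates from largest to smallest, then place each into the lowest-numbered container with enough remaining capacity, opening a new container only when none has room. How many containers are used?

5

Sorted descending: 8, 8, 8, 8, 8, 8, 7, 7, 7, 7, 6.
container 1: place 8 m³, 12 m³ left
container 1: place 8 m³, 4 m³ left
container 2: place 8 m³, 12 m³ left
container 2: place 8 m³, 4 m³ left
container 3: place 8 m³, 12 m³ left
container 3: place 8 m³, 4 m³ left
container 4: place 7 m³, 13 m³ left
container 4: place 7 m³, 6 m³ left
container 5: place 7 m³, 13 m³ left
container 5: place 7 m³, 6 m³ left
container 4: place 6 m³, 0 m³ left
Final containers: [8,8] [8,8] [8,8] [7,7,6] [7,7].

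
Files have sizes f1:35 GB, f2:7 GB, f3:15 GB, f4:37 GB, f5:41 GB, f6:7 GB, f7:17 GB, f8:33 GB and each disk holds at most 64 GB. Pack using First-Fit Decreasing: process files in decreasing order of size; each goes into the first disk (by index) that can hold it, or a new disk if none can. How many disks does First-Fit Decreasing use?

4

Sorted descending: 41, 37, 35, 33, 17, 15, 7, 7.
disk 1: place 41 GB, 23 GB left
disk 2: place 37 GB, 27 GB left
disk 3: place 35 GB, 29 GB left
disk 4: place 33 GB, 31 GB left
disk 1: place 17 GB, 6 GB left
disk 2: place 15 GB, 12 GB left
disk 2: place 7 GB, 5 GB left
disk 3: place 7 GB, 22 GB left
Final disks: [41,17] [37,15,7] [35,7] [33].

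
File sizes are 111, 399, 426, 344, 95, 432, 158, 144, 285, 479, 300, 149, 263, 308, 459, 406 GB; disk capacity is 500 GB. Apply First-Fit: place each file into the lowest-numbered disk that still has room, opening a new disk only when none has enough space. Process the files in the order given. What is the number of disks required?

12 disks

111 GB → disk 1 (remaining 389 GB)
399 GB → disk 2 (remaining 101 GB)
426 GB → disk 3 (remaining 74 GB)
344 GB → disk 1 (remaining 45 GB)
95 GB → disk 2 (remaining 6 GB)
432 GB → disk 4 (remaining 68 GB)
158 GB → disk 5 (remaining 342 GB)
144 GB → disk 5 (remaining 198 GB)
285 GB → disk 6 (remaining 215 GB)
479 GB → disk 7 (remaining 21 GB)
300 GB → disk 8 (remaining 200 GB)
149 GB → disk 5 (remaining 49 GB)
263 GB → disk 9 (remaining 237 GB)
308 GB → disk 10 (remaining 192 GB)
459 GB → disk 11 (remaining 41 GB)
406 GB → disk 12 (remaining 94 GB)
Final disks: [111,344] [399,95] [426] [432] [158,144,149] [285] [479] [300] [263] [308] [459] [406].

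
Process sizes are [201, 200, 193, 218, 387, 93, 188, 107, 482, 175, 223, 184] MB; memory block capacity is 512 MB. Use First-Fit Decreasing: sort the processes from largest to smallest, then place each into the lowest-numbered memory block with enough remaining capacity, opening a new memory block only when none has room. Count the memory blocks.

Sorted descending: 482, 387, 223, 218, 201, 200, 193, 188, 184, 175, 107, 93.
Put 482 MB in memory block 1; 30 MB remain.
Put 387 MB in memory block 2; 125 MB remain.
Put 223 MB in memory block 3; 289 MB remain.
Put 218 MB in memory block 3; 71 MB remain.
Put 201 MB in memory block 4; 311 MB remain.
Put 200 MB in memory block 4; 111 MB remain.
Put 193 MB in memory block 5; 319 MB remain.
Put 188 MB in memory block 5; 131 MB remain.
Put 184 MB in memory block 6; 328 MB remain.
Put 175 MB in memory block 6; 153 MB remain.
Put 107 MB in memory block 2; 18 MB remain.
Put 93 MB in memory block 4; 18 MB remain.
Final memory blocks: [482] [387,107] [223,218] [201,200,93] [193,188] [184,175].

6 memory blocks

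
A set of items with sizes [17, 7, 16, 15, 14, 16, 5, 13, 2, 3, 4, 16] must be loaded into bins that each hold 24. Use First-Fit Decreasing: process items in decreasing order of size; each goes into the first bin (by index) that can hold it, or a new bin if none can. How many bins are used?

7

Sorted descending: 17, 16, 16, 16, 15, 14, 13, 7, 5, 4, 3, 2.
17 → bin 1 (remaining 7)
16 → bin 2 (remaining 8)
16 → bin 3 (remaining 8)
16 → bin 4 (remaining 8)
15 → bin 5 (remaining 9)
14 → bin 6 (remaining 10)
13 → bin 7 (remaining 11)
7 → bin 1 (remaining 0)
5 → bin 2 (remaining 3)
4 → bin 3 (remaining 4)
3 → bin 2 (remaining 0)
2 → bin 3 (remaining 2)
Final bins: [17,7] [16,5,3] [16,4,2] [16] [15] [14] [13].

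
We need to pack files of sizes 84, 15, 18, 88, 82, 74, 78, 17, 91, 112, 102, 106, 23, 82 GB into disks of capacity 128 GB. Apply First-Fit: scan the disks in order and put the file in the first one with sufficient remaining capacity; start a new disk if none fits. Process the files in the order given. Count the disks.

10

84 GB → disk 1 (remaining 44 GB)
15 GB → disk 1 (remaining 29 GB)
18 GB → disk 1 (remaining 11 GB)
88 GB → disk 2 (remaining 40 GB)
82 GB → disk 3 (remaining 46 GB)
74 GB → disk 4 (remaining 54 GB)
78 GB → disk 5 (remaining 50 GB)
17 GB → disk 2 (remaining 23 GB)
91 GB → disk 6 (remaining 37 GB)
112 GB → disk 7 (remaining 16 GB)
102 GB → disk 8 (remaining 26 GB)
106 GB → disk 9 (remaining 22 GB)
23 GB → disk 2 (remaining 0 GB)
82 GB → disk 10 (remaining 46 GB)
Final disks: [84,15,18] [88,17,23] [82] [74] [78] [91] [112] [102] [106] [82].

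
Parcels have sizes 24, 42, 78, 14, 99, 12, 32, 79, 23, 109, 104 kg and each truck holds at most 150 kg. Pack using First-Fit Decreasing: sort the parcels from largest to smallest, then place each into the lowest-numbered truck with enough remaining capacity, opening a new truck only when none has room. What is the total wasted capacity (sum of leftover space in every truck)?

Sorted descending: 109, 104, 99, 79, 78, 42, 32, 24, 23, 14, 12.
truck 1: place 109 kg, 41 kg left
truck 2: place 104 kg, 46 kg left
truck 3: place 99 kg, 51 kg left
truck 4: place 79 kg, 71 kg left
truck 5: place 78 kg, 72 kg left
truck 2: place 42 kg, 4 kg left
truck 1: place 32 kg, 9 kg left
truck 3: place 24 kg, 27 kg left
truck 3: place 23 kg, 4 kg left
truck 4: place 14 kg, 57 kg left
truck 4: place 12 kg, 45 kg left
5 trucks × 150 kg = 750 kg; used 616 kg; unused 134 kg.

134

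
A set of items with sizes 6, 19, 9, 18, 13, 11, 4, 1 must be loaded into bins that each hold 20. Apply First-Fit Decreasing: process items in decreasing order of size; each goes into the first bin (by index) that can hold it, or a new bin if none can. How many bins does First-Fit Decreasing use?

Sorted descending: 19, 18, 13, 11, 9, 6, 4, 1.
Put 19 in bin 1; 1 remain.
Put 18 in bin 2; 2 remain.
Put 13 in bin 3; 7 remain.
Put 11 in bin 4; 9 remain.
Put 9 in bin 4; 0 remain.
Put 6 in bin 3; 1 remain.
Put 4 in bin 5; 16 remain.
Put 1 in bin 1; 0 remain.

5 bins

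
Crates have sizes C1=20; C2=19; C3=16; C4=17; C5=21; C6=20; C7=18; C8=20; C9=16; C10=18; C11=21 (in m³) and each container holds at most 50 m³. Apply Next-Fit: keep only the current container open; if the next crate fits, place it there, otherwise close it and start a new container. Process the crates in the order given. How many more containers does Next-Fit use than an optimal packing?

Next-Fit: [20,19] [16,17] [21,20] [18,20] [16,18] [21] → 6 containers.
Total size 206 m³; any packing needs at least ⌈206/50⌉ = 5 containers.
An optimal packing achieves that bound: [21,21] [20,20] [20,19] [18,18] [17,16,16] → 5 containers.
Excess: 6 − 5 = 1.

1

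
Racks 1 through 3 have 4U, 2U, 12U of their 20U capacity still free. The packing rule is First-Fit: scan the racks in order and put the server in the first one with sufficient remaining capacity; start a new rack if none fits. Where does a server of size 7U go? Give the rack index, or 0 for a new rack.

3

Racks with room: rack 3 (12U).
The first with room is rack 3.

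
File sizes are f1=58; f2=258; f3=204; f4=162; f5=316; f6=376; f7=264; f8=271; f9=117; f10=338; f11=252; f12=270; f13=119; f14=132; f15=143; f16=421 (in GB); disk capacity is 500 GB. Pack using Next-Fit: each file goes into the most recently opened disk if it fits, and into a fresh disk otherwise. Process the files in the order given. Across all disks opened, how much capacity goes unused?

1799

f1 (58 GB) → disk 1 (remaining 442 GB)
f2 (258 GB) → disk 1 (remaining 184 GB)
f3 (204 GB) → disk 2 (remaining 296 GB)
f4 (162 GB) → disk 2 (remaining 134 GB)
f5 (316 GB) → disk 3 (remaining 184 GB)
f6 (376 GB) → disk 4 (remaining 124 GB)
f7 (264 GB) → disk 5 (remaining 236 GB)
f8 (271 GB) → disk 6 (remaining 229 GB)
f9 (117 GB) → disk 6 (remaining 112 GB)
f10 (338 GB) → disk 7 (remaining 162 GB)
f11 (252 GB) → disk 8 (remaining 248 GB)
f12 (270 GB) → disk 9 (remaining 230 GB)
f13 (119 GB) → disk 9 (remaining 111 GB)
f14 (132 GB) → disk 10 (remaining 368 GB)
f15 (143 GB) → disk 10 (remaining 225 GB)
f16 (421 GB) → disk 11 (remaining 79 GB)
11 disks × 500 GB = 5500 GB; used 3701 GB; unused 1799 GB.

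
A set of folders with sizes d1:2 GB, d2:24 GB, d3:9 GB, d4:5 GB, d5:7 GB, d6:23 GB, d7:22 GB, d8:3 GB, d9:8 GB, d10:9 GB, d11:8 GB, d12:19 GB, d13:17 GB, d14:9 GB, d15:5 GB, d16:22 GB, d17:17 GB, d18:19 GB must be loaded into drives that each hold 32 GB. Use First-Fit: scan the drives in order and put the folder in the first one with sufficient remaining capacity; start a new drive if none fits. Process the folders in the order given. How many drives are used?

9

drive 1: place d1 (2 GB), 30 GB left
drive 1: place d2 (24 GB), 6 GB left
drive 2: place d3 (9 GB), 23 GB left
drive 1: place d4 (5 GB), 1 GB left
drive 2: place d5 (7 GB), 16 GB left
drive 3: place d6 (23 GB), 9 GB left
drive 4: place d7 (22 GB), 10 GB left
drive 2: place d8 (3 GB), 13 GB left
drive 2: place d9 (8 GB), 5 GB left
drive 3: place d10 (9 GB), 0 GB left
drive 4: place d11 (8 GB), 2 GB left
drive 5: place d12 (19 GB), 13 GB left
drive 6: place d13 (17 GB), 15 GB left
drive 5: place d14 (9 GB), 4 GB left
drive 2: place d15 (5 GB), 0 GB left
drive 7: place d16 (22 GB), 10 GB left
drive 8: place d17 (17 GB), 15 GB left
drive 9: place d18 (19 GB), 13 GB left
Final drives: [2,24,5] [9,7,3,8,5] [23,9] [22,8] [19,9] [17] [22] [17] [19].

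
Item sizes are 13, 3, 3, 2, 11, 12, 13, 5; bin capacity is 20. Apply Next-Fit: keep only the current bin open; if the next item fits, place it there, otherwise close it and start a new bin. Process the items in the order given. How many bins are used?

4

bin 1: place 13, 7 left
bin 1: place 3, 4 left
bin 1: place 3, 1 left
bin 2: place 2, 18 left
bin 2: place 11, 7 left
bin 3: place 12, 8 left
bin 4: place 13, 7 left
bin 4: place 5, 2 left
Final bins: [13,3,3] [2,11] [12] [13,5].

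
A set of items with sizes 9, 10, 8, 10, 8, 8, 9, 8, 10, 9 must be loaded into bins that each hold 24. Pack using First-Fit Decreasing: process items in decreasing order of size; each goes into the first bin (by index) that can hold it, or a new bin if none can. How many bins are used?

5 bins

Sorted descending: 10, 10, 10, 9, 9, 9, 8, 8, 8, 8.
10 → bin 1 (remaining 14)
10 → bin 1 (remaining 4)
10 → bin 2 (remaining 14)
9 → bin 2 (remaining 5)
9 → bin 3 (remaining 15)
9 → bin 3 (remaining 6)
8 → bin 4 (remaining 16)
8 → bin 4 (remaining 8)
8 → bin 4 (remaining 0)
8 → bin 5 (remaining 16)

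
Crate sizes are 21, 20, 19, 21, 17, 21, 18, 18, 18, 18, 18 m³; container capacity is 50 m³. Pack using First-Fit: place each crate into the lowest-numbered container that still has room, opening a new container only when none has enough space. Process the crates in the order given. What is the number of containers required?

Put 21 m³ in container 1; 29 m³ remain.
Put 20 m³ in container 1; 9 m³ remain.
Put 19 m³ in container 2; 31 m³ remain.
Put 21 m³ in container 2; 10 m³ remain.
Put 17 m³ in container 3; 33 m³ remain.
Put 21 m³ in container 3; 12 m³ remain.
Put 18 m³ in container 4; 32 m³ remain.
Put 18 m³ in container 4; 14 m³ remain.
Put 18 m³ in container 5; 32 m³ remain.
Put 18 m³ in container 5; 14 m³ remain.
Put 18 m³ in container 6; 32 m³ remain.
Final containers: [21,20] [19,21] [17,21] [18,18] [18,18] [18].

6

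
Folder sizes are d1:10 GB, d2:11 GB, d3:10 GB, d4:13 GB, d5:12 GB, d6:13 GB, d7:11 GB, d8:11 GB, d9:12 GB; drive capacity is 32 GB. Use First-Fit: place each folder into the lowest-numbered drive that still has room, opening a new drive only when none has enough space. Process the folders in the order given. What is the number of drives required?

d1 (10 GB) → drive 1 (remaining 22 GB)
d2 (11 GB) → drive 1 (remaining 11 GB)
d3 (10 GB) → drive 1 (remaining 1 GB)
d4 (13 GB) → drive 2 (remaining 19 GB)
d5 (12 GB) → drive 2 (remaining 7 GB)
d6 (13 GB) → drive 3 (remaining 19 GB)
d7 (11 GB) → drive 3 (remaining 8 GB)
d8 (11 GB) → drive 4 (remaining 21 GB)
d9 (12 GB) → drive 4 (remaining 9 GB)
Final drives: [10,11,10] [13,12] [13,11] [11,12].

4 drives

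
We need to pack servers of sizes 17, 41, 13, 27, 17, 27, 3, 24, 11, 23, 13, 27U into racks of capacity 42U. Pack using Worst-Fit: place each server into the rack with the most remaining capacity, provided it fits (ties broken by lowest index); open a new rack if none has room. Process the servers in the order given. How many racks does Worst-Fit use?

17U → rack 1 (remaining 25U)
41U → rack 2 (remaining 1U)
13U → rack 1 (remaining 12U)
27U → rack 3 (remaining 15U)
17U → rack 4 (remaining 25U)
27U → rack 5 (remaining 15U)
3U → rack 4 (remaining 22U)
24U → rack 6 (remaining 18U)
11U → rack 4 (remaining 11U)
23U → rack 7 (remaining 19U)
13U → rack 7 (remaining 6U)
27U → rack 8 (remaining 15U)
Final racks: [17,13] [41] [27] [17,3,11] [27] [24] [23,13] [27].

8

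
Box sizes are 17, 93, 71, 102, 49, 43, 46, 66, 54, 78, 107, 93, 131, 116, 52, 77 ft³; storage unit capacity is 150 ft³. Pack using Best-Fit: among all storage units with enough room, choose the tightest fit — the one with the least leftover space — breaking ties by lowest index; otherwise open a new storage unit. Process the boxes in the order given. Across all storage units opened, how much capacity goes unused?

storage unit 1: place 17 ft³, 133 ft³ left
storage unit 1: place 93 ft³, 40 ft³ left
storage unit 2: place 71 ft³, 79 ft³ left
storage unit 3: place 102 ft³, 48 ft³ left
storage unit 2: place 49 ft³, 30 ft³ left
storage unit 3: place 43 ft³, 5 ft³ left
storage unit 4: place 46 ft³, 104 ft³ left
storage unit 4: place 66 ft³, 38 ft³ left
storage unit 5: place 54 ft³, 96 ft³ left
storage unit 5: place 78 ft³, 18 ft³ left
storage unit 6: place 107 ft³, 43 ft³ left
storage unit 7: place 93 ft³, 57 ft³ left
storage unit 8: place 131 ft³, 19 ft³ left
storage unit 9: place 116 ft³, 34 ft³ left
storage unit 7: place 52 ft³, 5 ft³ left
storage unit 10: place 77 ft³, 73 ft³ left
10 storage units × 150 ft³ = 1500 ft³; used 1195 ft³; unused 305 ft³.

305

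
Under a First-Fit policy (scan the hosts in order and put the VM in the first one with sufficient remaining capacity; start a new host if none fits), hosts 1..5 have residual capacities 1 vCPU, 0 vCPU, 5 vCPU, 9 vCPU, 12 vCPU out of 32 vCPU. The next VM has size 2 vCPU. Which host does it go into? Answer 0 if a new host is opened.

Hosts with room: host 3 (5 vCPU), host 4 (9 vCPU), host 5 (12 vCPU).
The first with room is host 3.

3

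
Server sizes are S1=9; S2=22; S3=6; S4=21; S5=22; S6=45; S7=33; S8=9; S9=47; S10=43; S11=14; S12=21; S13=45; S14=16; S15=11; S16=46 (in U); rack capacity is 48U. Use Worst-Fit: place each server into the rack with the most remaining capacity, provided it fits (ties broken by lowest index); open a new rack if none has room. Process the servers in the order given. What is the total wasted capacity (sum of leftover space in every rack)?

70

S1 (9U) → rack 1 (remaining 39U)
S2 (22U) → rack 1 (remaining 17U)
S3 (6U) → rack 1 (remaining 11U)
S4 (21U) → rack 2 (remaining 27U)
S5 (22U) → rack 2 (remaining 5U)
S6 (45U) → rack 3 (remaining 3U)
S7 (33U) → rack 4 (remaining 15U)
S8 (9U) → rack 4 (remaining 6U)
S9 (47U) → rack 5 (remaining 1U)
S10 (43U) → rack 6 (remaining 5U)
S11 (14U) → rack 7 (remaining 34U)
S12 (21U) → rack 7 (remaining 13U)
S13 (45U) → rack 8 (remaining 3U)
S14 (16U) → rack 9 (remaining 32U)
S15 (11U) → rack 9 (remaining 21U)
S16 (46U) → rack 10 (remaining 2U)
10 racks × 48U = 480U; used 410U; unused 70U.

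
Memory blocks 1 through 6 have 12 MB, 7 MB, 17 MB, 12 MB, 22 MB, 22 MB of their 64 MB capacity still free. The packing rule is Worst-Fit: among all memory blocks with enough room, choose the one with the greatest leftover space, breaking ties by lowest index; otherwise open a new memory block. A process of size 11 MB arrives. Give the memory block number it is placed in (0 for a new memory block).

Memory blocks with room: memory block 1 (12 MB), memory block 3 (17 MB), memory block 4 (12 MB), memory block 5 (22 MB), memory block 6 (22 MB).
Most room is memory block 5 with 22 MB free.

5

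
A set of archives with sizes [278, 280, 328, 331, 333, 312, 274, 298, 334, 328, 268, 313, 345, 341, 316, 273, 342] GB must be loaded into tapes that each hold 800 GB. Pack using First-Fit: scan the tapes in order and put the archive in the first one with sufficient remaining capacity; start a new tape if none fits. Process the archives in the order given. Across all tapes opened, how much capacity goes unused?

278 GB → tape 1 (remaining 522 GB)
280 GB → tape 1 (remaining 242 GB)
328 GB → tape 2 (remaining 472 GB)
331 GB → tape 2 (remaining 141 GB)
333 GB → tape 3 (remaining 467 GB)
312 GB → tape 3 (remaining 155 GB)
274 GB → tape 4 (remaining 526 GB)
298 GB → tape 4 (remaining 228 GB)
334 GB → tape 5 (remaining 466 GB)
328 GB → tape 5 (remaining 138 GB)
268 GB → tape 6 (remaining 532 GB)
313 GB → tape 6 (remaining 219 GB)
345 GB → tape 7 (remaining 455 GB)
341 GB → tape 7 (remaining 114 GB)
316 GB → tape 8 (remaining 484 GB)
273 GB → tape 8 (remaining 211 GB)
342 GB → tape 9 (remaining 458 GB)
9 tapes × 800 GB = 7200 GB; used 5294 GB; unused 1906 GB.

1906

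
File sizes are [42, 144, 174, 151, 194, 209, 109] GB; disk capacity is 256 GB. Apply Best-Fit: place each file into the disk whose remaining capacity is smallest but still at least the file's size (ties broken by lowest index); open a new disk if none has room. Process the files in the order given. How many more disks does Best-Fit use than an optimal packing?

Best-Fit: [42,144] [174] [151] [194] [209] [109] → 6 disks.
5 files exceed 128 GB (half the capacity), and no two of those can share a disk, so at least 5 disks are needed.
An optimal packing achieves that bound: [209,42] [194] [174] [151] [144,109] → 5 disks.
Excess: 6 − 5 = 1.

1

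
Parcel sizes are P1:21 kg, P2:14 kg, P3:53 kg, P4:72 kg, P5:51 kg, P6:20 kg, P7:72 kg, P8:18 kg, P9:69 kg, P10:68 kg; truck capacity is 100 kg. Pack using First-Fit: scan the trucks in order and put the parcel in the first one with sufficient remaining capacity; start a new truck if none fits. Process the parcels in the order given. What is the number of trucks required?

6 trucks

truck 1: place P1 (21 kg), 79 kg left
truck 1: place P2 (14 kg), 65 kg left
truck 1: place P3 (53 kg), 12 kg left
truck 2: place P4 (72 kg), 28 kg left
truck 3: place P5 (51 kg), 49 kg left
truck 2: place P6 (20 kg), 8 kg left
truck 4: place P7 (72 kg), 28 kg left
truck 3: place P8 (18 kg), 31 kg left
truck 5: place P9 (69 kg), 31 kg left
truck 6: place P10 (68 kg), 32 kg left
Final trucks: [21,14,53] [72,20] [51,18] [72] [69] [68].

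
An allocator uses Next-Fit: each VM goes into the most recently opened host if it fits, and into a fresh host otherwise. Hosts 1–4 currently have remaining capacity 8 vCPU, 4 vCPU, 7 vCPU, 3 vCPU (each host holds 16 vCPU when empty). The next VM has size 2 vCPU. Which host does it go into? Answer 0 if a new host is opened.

Next-Fit only looks at host 4, which has 3 vCPU free.
2 vCPU fits there.

4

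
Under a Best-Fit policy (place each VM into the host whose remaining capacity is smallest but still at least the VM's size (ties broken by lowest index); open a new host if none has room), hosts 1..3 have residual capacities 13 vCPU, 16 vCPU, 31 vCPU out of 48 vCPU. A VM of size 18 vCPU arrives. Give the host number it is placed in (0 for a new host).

3

Hosts with room: host 3 (31 vCPU).
Tightest fit is host 3 with 31 vCPU free.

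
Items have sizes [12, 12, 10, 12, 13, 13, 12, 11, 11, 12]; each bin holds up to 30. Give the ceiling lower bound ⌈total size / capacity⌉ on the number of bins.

Total size = 12 + 12 + 10 + 12 + 13 + 13 + 12 + 11 + 11 + 12 = 118.
⌈118 / 30⌉ = 4.

4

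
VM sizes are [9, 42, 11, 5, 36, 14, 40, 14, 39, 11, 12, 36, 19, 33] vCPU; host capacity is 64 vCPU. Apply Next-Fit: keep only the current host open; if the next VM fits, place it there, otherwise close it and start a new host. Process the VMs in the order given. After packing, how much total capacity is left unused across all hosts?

63

9 vCPU → host 1 (remaining 55 vCPU)
42 vCPU → host 1 (remaining 13 vCPU)
11 vCPU → host 1 (remaining 2 vCPU)
5 vCPU → host 2 (remaining 59 vCPU)
36 vCPU → host 2 (remaining 23 vCPU)
14 vCPU → host 2 (remaining 9 vCPU)
40 vCPU → host 3 (remaining 24 vCPU)
14 vCPU → host 3 (remaining 10 vCPU)
39 vCPU → host 4 (remaining 25 vCPU)
11 vCPU → host 4 (remaining 14 vCPU)
12 vCPU → host 4 (remaining 2 vCPU)
36 vCPU → host 5 (remaining 28 vCPU)
19 vCPU → host 5 (remaining 9 vCPU)
33 vCPU → host 6 (remaining 31 vCPU)
6 hosts × 64 vCPU = 384 vCPU; used 321 vCPU; unused 63 vCPU.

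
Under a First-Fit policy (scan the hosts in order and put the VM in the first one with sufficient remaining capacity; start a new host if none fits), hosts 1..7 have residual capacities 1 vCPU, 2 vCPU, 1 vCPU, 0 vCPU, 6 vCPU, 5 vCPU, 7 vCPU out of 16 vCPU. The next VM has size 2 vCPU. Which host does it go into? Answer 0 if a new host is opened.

Hosts with room: host 2 (2 vCPU), host 5 (6 vCPU), host 6 (5 vCPU), host 7 (7 vCPU).
The first with room is host 2.

2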